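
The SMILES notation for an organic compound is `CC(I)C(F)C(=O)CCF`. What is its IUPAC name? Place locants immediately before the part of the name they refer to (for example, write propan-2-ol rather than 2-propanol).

The longest chain bearing the carbonyl is 6 carbons long (hexane).
A ketone (C=O on an internal carbon) is the principal characteristic group, giving the suffix -one.
Number the chain so that numbering from this end puts the carbonyl group at C-3 rather than C-4.
That gives the carbonyl at C-3; fluoro groups at C-1 and C-4; an iodo group at C-5.
The substituents are ordered alphabetically, ignoring any di-/tri- multipliers.
Putting it together: 1,4-difluoro-5-iodohexan-3-one.

1,4-difluoro-5-iodohexan-3-one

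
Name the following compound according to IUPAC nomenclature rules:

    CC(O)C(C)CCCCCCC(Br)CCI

10-bromo-12-iodo-3-methyldodecan-2-ol

Counting along the main chain through the –OH group gives 12 carbons: the parent is dodecane.
The principal characteristic group is an alcohol (–OH), named with the suffix -ol.
The numbering direction is chosen so that numbering from this end puts the hydroxyl group at C-2 rather than C-11.
This places the hydroxyl at C-2; a bromo group at C-10; an iodo group at C-12; a methyl group at C-3.
The substituents are ordered alphabetically, ignoring any di-/tri- multipliers.
The name is 10-bromo-12-iodo-3-methyldodecan-2-ol.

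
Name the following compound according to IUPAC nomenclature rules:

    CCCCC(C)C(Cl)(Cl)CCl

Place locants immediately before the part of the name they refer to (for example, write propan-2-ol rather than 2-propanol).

1,2,2-trichloro-3-methylheptane

The longest carbon chain is 7 atoms: the parent is heptane.
Number the chain so that the substituent locant set {1,2,2,3} is lower than {5,6,6,7} at the first point of difference.
This places chloro groups at C-1 and C-2 (×2); a methyl group at C-3.
Prefixes are listed alphabetically: chloro, methyl.
Assembling the pieces gives 1,2,2-trichloro-3-methylheptane.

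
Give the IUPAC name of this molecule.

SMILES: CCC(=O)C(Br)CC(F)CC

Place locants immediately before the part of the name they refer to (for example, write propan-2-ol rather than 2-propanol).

4-bromo-6-fluorooctan-3-one

Counting along the main chain through the carbonyl gives 8 carbons: the parent is octane.
A ketone (C=O on an internal carbon) is the principal characteristic group, giving the suffix -one.
The numbering direction is chosen so that numbering from this end puts the carbonyl group at C-3 rather than C-6.
That gives the carbonyl at C-3; a bromo group at C-4; a fluoro group at C-6.
The substituents are ordered alphabetically, ignoring any di-/tri- multipliers.
Putting it together: 4-bromo-6-fluorooctan-3-one.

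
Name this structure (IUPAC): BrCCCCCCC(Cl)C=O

8-bromo-2-chlorooctanal

The longest chain bearing the –CHO group is 8 carbons long (octane).
The principal characteristic group is an aldehyde (terminal –CHO), named with the suffix -al.
Choose the numbering such that the aldehyde carbon is C-1 by definition.
This places a bromo group at C-8; a chloro group at C-2.
Prefixes are listed alphabetically: bromo, chloro.
Assembling the pieces gives 8-bromo-2-chlorooctanal.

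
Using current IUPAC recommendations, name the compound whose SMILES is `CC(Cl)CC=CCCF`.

The longest chain bearing the multiple bond is 7 carbons long (heptane).
A C=C double bond in the chain gives the infix -ene-.
Number the chain so that numbering from this end puts the double bond at C-3 rather than C-4.
With this numbering: the double bond between C-3 and C-4; a chloro group at C-6; a fluoro group at C-1.
Substituent prefixes are cited in alphabetical order (multiplying prefixes like di-/tri- are ignored for ordering).
Putting it together: 6-chloro-1-fluorohept-3-ene.

6-chloro-1-fluorohept-3-ene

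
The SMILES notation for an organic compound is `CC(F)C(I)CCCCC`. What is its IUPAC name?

2-fluoro-3-iodooctane

The parent chain contains 8 carbons (octane).
Number the chain so that the substituent locant set {2,3} is lower than {6,7} at the first point of difference.
This places a fluoro group at C-2; an iodo group at C-3.
The substituents are ordered alphabetically, ignoring any di-/tri- multipliers.
Assembling the pieces gives 2-fluoro-3-iodooctane.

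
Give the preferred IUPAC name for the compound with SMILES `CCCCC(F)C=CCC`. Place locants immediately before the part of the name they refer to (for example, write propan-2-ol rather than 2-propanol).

Counting along the main chain through the multiple bond gives 9 carbons: the parent is nonane.
The chain contains a C=C double bond, so the unsaturation ending is -ene.
The numbering direction is chosen so that numbering from this end puts the double bond at C-3 rather than C-6.
With this numbering: the double bond between C-3 and C-4; a fluoro group at C-5.
Putting it together: 5-fluoronon-3-ene.

5-fluoronon-3-ene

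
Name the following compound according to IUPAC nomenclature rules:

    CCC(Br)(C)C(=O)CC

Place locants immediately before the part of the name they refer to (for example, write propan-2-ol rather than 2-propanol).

The longest chain bearing the carbonyl is 6 carbons long (hexane).
The principal characteristic group is a ketone (C=O on an internal carbon), named with the suffix -one.
Number the chain so that numbering from this end puts the carbonyl group at C-3 rather than C-4.
With this numbering: the carbonyl at C-3; a bromo group at C-4; a methyl group at C-4.
Substituent prefixes are cited in alphabetical order (multiplying prefixes like di-/tri- are ignored for ordering).
Assembling the pieces gives 4-bromo-4-methylhexan-3-one.

4-bromo-4-methylhexan-3-one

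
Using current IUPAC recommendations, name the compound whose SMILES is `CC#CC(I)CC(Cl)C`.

6-chloro-4-iodohept-2-yne

The longest chain bearing the multiple bond is 7 carbons long (heptane).
There is one C≡C triple bond, indicated by the ending -yne.
The numbering direction is chosen so that numbering from this end puts the triple bond at C-2 rather than C-5.
This places the triple bond between C-2 and C-3; a chloro group at C-6; an iodo group at C-4.
The substituents are ordered alphabetically, ignoring any di-/tri- multipliers.
The name is 6-chloro-4-iodohept-2-yne.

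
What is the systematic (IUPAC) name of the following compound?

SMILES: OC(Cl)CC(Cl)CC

Counting along the main chain through the –OH group gives 5 carbons: the parent is pentane.
The highest-priority functional group is an alcohol (–OH), so the name ends in -ol.
The numbering direction is chosen so that numbering from this end puts the hydroxyl group at C-1 rather than C-5.
This places the hydroxyl at C-1; chloro groups at C-1 and C-3.
The name is 1,3-dichloropentan-1-ol.

1,3-dichloropentan-1-ol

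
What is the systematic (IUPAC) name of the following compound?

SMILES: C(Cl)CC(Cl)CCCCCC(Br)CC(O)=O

3-bromo-9,11-dichloroundecanoic acid

Counting along the main chain through the –COOH group gives 11 carbons: the parent is undecane.
The principal characteristic group is a carboxylic acid (terminal –COOH), named with the suffix -oic acid.
Choose the numbering such that the carboxylic acid carbon is C-1 by definition.
That gives a bromo group at C-3; chloro groups at C-9 and C-11.
The substituents are ordered alphabetically, ignoring any di-/tri- multipliers.
The name is 3-bromo-9,11-dichloroundecanoic acid.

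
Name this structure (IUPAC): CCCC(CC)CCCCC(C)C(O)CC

9-ethyl-4-methyldodecan-3-ol

The longest chain bearing the –OH group is 12 carbons long (dodecane).
The highest-priority functional group is an alcohol (–OH), so the name ends in -ol.
Choose the numbering such that numbering from this end puts the hydroxyl group at C-3 rather than C-10.
This places the hydroxyl at C-3; an ethyl group at C-9; a methyl group at C-4.
Substituent prefixes are cited in alphabetical order (multiplying prefixes like di-/tri- are ignored for ordering).
Putting it together: 9-ethyl-4-methyldodecan-3-ol.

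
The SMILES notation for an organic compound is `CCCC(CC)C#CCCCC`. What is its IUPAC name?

4-ethyldec-5-yne

The longest chain bearing the multiple bond is 10 carbons long (decane).
The chain contains a C≡C triple bond, so the unsaturation ending is -yne.
Choose the numbering such that the substituent locant set {4} is lower than {7} at the first point of difference.
With this numbering: the triple bond between C-5 and C-6; an ethyl group at C-4.
Assembling the pieces gives 4-ethyldec-5-yne.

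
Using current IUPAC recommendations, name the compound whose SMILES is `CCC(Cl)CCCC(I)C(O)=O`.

The longest chain bearing the –COOH group is 8 carbons long (octane).
The principal characteristic group is a carboxylic acid (terminal –COOH), named with the suffix -oic acid.
Choose the numbering such that the carboxylic acid carbon is C-1 by definition.
This places a chloro group at C-6; an iodo group at C-2.
The substituents are ordered alphabetically, ignoring any di-/tri- multipliers.
Assembling the pieces gives 6-chloro-2-iodooctanoic acid.

6-chloro-2-iodooctanoic acid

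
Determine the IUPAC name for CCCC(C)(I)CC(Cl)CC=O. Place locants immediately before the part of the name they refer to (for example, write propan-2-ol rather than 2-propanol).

The longest chain bearing the –CHO group is 8 carbons long (octane).
An aldehyde (terminal –CHO) is the principal characteristic group, giving the suffix -al.
The numbering direction is chosen so that the aldehyde carbon is C-1 by definition.
This places a chloro group at C-3; an iodo group at C-5; a methyl group at C-5.
Substituent prefixes are cited in alphabetical order (multiplying prefixes like di-/tri- are ignored for ordering).
Putting it together: 3-chloro-5-iodo-5-methyloctanal.

3-chloro-5-iodo-5-methyloctanal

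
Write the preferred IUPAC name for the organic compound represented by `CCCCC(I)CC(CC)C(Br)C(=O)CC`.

4-bromo-5-ethyl-7-iodoundecan-3-one

The longest carbon chain that includes the carbonyl has 11 carbons, so the parent hydride is undecane.
A ketone (C=O on an internal carbon) is the principal characteristic group, giving the suffix -one.
Choose the numbering such that numbering from this end puts the carbonyl group at C-3 rather than C-9.
That gives the carbonyl at C-3; a bromo group at C-4; an ethyl group at C-5; an iodo group at C-7.
Substituent prefixes are cited in alphabetical order (multiplying prefixes like di-/tri- are ignored for ordering).
The name is 4-bromo-5-ethyl-7-iodoundecan-3-one.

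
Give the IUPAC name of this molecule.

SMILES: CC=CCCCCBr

The longest chain bearing the multiple bond is 7 carbons long (heptane).
A C=C double bond in the chain gives the infix -ene-.
The numbering direction is chosen so that numbering from this end puts the double bond at C-2 rather than C-5.
This places the double bond between C-2 and C-3; a bromo group at C-7.
Assembling the pieces gives 7-bromohept-2-ene.

7-bromohept-2-ene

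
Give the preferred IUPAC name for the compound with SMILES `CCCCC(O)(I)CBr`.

Counting along the main chain through the –OH group gives 6 carbons: the parent is hexane.
The highest-priority functional group is an alcohol (–OH), so the name ends in -ol.
Choose the numbering such that numbering from this end puts the hydroxyl group at C-2 rather than C-5.
With this numbering: the hydroxyl at C-2; a bromo group at C-1; an iodo group at C-2.
Substituent prefixes are cited in alphabetical order (multiplying prefixes like di-/tri- are ignored for ordering).
Putting it together: 1-bromo-2-iodohexan-2-ol.

1-bromo-2-iodohexan-2-ol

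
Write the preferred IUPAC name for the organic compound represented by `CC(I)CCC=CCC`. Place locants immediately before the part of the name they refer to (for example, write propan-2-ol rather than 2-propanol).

7-iodooct-3-ene

Counting along the main chain through the multiple bond gives 8 carbons: the parent is octane.
The chain contains a C=C double bond, so the unsaturation ending is -ene.
The numbering direction is chosen so that numbering from this end puts the double bond at C-3 rather than C-5.
That gives the double bond between C-3 and C-4; an iodo group at C-7.
Assembling the pieces gives 7-iodooct-3-ene.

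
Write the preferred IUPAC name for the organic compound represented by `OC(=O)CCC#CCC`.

The longest chain bearing the –COOH group and the multiple bond is 7 carbons long (heptane).
A carboxylic acid (terminal –COOH) is the principal characteristic group, giving the suffix -oic acid.
A C≡C triple bond in the chain gives the infix -yne-.
Choose the numbering such that the carboxylic acid carbon is C-1 by definition.
With this numbering: the triple bond between C-4 and C-5.
Putting it together: hept-4-ynoic acid.

hept-4-ynoic acid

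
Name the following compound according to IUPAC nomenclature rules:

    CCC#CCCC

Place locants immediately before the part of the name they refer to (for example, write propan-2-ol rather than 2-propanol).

hept-3-yne

The longest carbon chain that includes the multiple bond has 7 carbons, so the parent hydride is heptane.
The chain contains a C≡C triple bond, so the unsaturation ending is -yne.
Number the chain so that numbering from this end puts the triple bond at C-3 rather than C-4.
That gives the triple bond between C-3 and C-4.
Putting it together: hept-3-yne.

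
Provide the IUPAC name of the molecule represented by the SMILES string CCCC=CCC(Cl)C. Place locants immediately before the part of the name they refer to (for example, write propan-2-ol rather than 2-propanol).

The longest carbon chain that includes the multiple bond has 8 carbons, so the parent hydride is octane.
A C=C double bond in the chain gives the infix -ene-.
The numbering direction is chosen so that the substituent locant set {2} is lower than {7} at the first point of difference.
That gives the double bond between C-4 and C-5; a chloro group at C-2.
Assembling the pieces gives 2-chlorooct-4-ene.

2-chlorooct-4-ene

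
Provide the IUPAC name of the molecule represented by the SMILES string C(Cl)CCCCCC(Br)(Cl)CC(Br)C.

The parent chain contains 10 carbons (decane).
The numbering direction is chosen so that the substituent locant set {1,7,7,9} is lower than {2,4,4,10} at the first point of difference.
With this numbering: bromo groups at C-7 and C-9; chloro groups at C-1 and C-7.
The substituents are ordered alphabetically, ignoring any di-/tri- multipliers.
The name is 7,9-dibromo-1,7-dichlorodecane.

7,9-dibromo-1,7-dichlorodecane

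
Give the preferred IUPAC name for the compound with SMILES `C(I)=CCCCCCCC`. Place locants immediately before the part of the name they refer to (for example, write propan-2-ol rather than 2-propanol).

1-iodonon-1-ene

The longest carbon chain that includes the multiple bond has 9 carbons, so the parent hydride is nonane.
There is one C=C double bond, indicated by the ending -ene.
Choose the numbering such that numbering from this end puts the double bond at C-1 rather than C-8.
With this numbering: the double bond between C-1 and C-2; an iodo group at C-1.
Assembling the pieces gives 1-iodonon-1-ene.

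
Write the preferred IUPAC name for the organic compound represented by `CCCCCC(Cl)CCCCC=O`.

6-chloroundecanal

The longest carbon chain that includes the –CHO group has 11 carbons, so the parent hydride is undecane.
The highest-priority functional group is an aldehyde (terminal –CHO), so the name ends in -al.
Number the chain so that the aldehyde carbon is C-1 by definition.
That gives a chloro group at C-6.
Assembling the pieces gives 6-chloroundecanal.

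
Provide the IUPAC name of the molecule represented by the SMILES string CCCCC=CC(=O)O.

hept-2-enoic acid

Counting along the main chain through the –COOH group and the multiple bond gives 7 carbons: the parent is heptane.
The principal characteristic group is a carboxylic acid (terminal –COOH), named with the suffix -oic acid.
A C=C double bond in the chain gives the infix -ene-.
Choose the numbering such that the carboxylic acid carbon is C-1 by definition.
With this numbering: the double bond between C-2 and C-3.
The name is hept-2-enoic acid.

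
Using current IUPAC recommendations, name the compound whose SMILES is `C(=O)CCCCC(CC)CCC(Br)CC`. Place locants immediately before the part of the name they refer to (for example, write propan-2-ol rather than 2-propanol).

The longest carbon chain that includes the –CHO group has 11 carbons, so the parent hydride is undecane.
The principal characteristic group is an aldehyde (terminal –CHO), named with the suffix -al.
Choose the numbering such that the aldehyde carbon is C-1 by definition.
That gives a bromo group at C-9; an ethyl group at C-6.
Prefixes are listed alphabetically: bromo, ethyl.
Assembling the pieces gives 9-bromo-6-ethylundecanal.

9-bromo-6-ethylundecanal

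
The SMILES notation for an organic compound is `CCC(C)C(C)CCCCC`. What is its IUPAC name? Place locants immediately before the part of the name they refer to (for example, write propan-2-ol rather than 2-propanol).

3,4-dimethylnonane

The longest carbon chain is 9 atoms: the parent is nonane.
The numbering direction is chosen so that the substituent locant set {3,4} is lower than {6,7} at the first point of difference.
With this numbering: methyl groups at C-3 and C-4.
Assembling the pieces gives 3,4-dimethylnonane.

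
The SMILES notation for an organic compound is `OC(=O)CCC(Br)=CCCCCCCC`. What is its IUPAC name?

The longest chain bearing the –COOH group and the multiple bond is 12 carbons long (dodecane).
The highest-priority functional group is a carboxylic acid (terminal –COOH), so the name ends in -oic acid.
A C=C double bond in the chain gives the infix -ene-.
Choose the numbering such that the carboxylic acid carbon is C-1 by definition.
This places the double bond between C-4 and C-5; a bromo group at C-4.
The name is 4-bromododec-4-enoic acid.

4-bromododec-4-enoic acid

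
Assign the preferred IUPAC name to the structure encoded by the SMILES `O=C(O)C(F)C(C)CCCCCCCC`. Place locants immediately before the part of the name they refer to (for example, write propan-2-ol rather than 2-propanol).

2-fluoro-3-methylundecanoic acid

Counting along the main chain through the –COOH group gives 11 carbons: the parent is undecane.
The highest-priority functional group is a carboxylic acid (terminal –COOH), so the name ends in -oic acid.
The numbering direction is chosen so that the carboxylic acid carbon is C-1 by definition.
This places a fluoro group at C-2; a methyl group at C-3.
Prefixes are listed alphabetically: fluoro, methyl.
Assembling the pieces gives 2-fluoro-3-methylundecanoic acid.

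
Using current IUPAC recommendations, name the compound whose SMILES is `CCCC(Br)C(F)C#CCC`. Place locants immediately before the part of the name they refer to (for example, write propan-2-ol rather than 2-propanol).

6-bromo-5-fluoronon-3-yne

The longest chain bearing the multiple bond is 9 carbons long (nonane).
A C≡C triple bond in the chain gives the infix -yne-.
Number the chain so that numbering from this end puts the triple bond at C-3 rather than C-6.
This places the triple bond between C-3 and C-4; a bromo group at C-6; a fluoro group at C-5.
The substituents are ordered alphabetically, ignoring any di-/tri- multipliers.
Assembling the pieces gives 6-bromo-5-fluoronon-3-yne.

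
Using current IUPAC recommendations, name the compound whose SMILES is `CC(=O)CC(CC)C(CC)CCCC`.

4,5-diethylnonan-2-one

Counting along the main chain through the carbonyl gives 9 carbons: the parent is nonane.
The highest-priority functional group is a ketone (C=O on an internal carbon), so the name ends in -one.
The numbering direction is chosen so that numbering from this end puts the carbonyl group at C-2 rather than C-8.
That gives the carbonyl at C-2; ethyl groups at C-4 and C-5.
Assembling the pieces gives 4,5-diethylnonan-2-one.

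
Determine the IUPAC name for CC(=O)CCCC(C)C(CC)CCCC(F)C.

7-ethyl-11-fluoro-6-methyldodecan-2-one

Counting along the main chain through the carbonyl gives 12 carbons: the parent is dodecane.
The highest-priority functional group is a ketone (C=O on an internal carbon), so the name ends in -one.
Choose the numbering such that numbering from this end puts the carbonyl group at C-2 rather than C-11.
That gives the carbonyl at C-2; an ethyl group at C-7; a fluoro group at C-11; a methyl group at C-6.
Prefixes are listed alphabetically: ethyl, fluoro, methyl.
The name is 7-ethyl-11-fluoro-6-methyldodecan-2-one.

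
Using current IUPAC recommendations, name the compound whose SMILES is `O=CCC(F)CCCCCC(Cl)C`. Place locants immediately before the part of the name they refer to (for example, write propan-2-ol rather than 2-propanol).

The longest chain bearing the –CHO group is 10 carbons long (decane).
The highest-priority functional group is an aldehyde (terminal –CHO), so the name ends in -al.
Number the chain so that the aldehyde carbon is C-1 by definition.
This places a chloro group at C-9; a fluoro group at C-3.
Prefixes are listed alphabetically: chloro, fluoro.
Assembling the pieces gives 9-chloro-3-fluorodecanal.

9-chloro-3-fluorodecanal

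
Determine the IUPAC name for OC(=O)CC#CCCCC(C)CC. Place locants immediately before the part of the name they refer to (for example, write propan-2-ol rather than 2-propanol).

8-methyldec-3-ynoic acid

The longest carbon chain that includes the –COOH group and the multiple bond has 10 carbons, so the parent hydride is decane.
A carboxylic acid (terminal –COOH) is the principal characteristic group, giving the suffix -oic acid.
A C≡C triple bond in the chain gives the infix -yne-.
Choose the numbering such that the carboxylic acid carbon is C-1 by definition.
With this numbering: the triple bond between C-3 and C-4; a methyl group at C-8.
Putting it together: 8-methyldec-3-ynoic acid.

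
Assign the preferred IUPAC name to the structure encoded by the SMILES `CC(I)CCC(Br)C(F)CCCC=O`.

Counting along the main chain through the –CHO group gives 10 carbons: the parent is decane.
The principal characteristic group is an aldehyde (terminal –CHO), named with the suffix -al.
Number the chain so that the aldehyde carbon is C-1 by definition.
This places a bromo group at C-6; a fluoro group at C-5; an iodo group at C-9.
Prefixes are listed alphabetically: bromo, fluoro, iodo.
Putting it together: 6-bromo-5-fluoro-9-iododecanal.

6-bromo-5-fluoro-9-iododecanal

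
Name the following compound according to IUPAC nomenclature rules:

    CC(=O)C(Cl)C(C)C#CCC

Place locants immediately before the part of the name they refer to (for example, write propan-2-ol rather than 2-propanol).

3-chloro-4-methyloct-5-yn-2-one

Counting along the main chain through the carbonyl and the multiple bond gives 8 carbons: the parent is octane.
The highest-priority functional group is a ketone (C=O on an internal carbon), so the name ends in -one.
The chain contains a C≡C triple bond, so the unsaturation ending is -yne.
The numbering direction is chosen so that numbering from this end puts the carbonyl group at C-2 rather than C-7.
This places the carbonyl at C-2; the triple bond between C-5 and C-6; a chloro group at C-3; a methyl group at C-4.
Prefixes are listed alphabetically: chloro, methyl.
Assembling the pieces gives 3-chloro-4-methyloct-5-yn-2-one.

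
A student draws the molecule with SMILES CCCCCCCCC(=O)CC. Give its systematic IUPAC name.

Counting along the main chain through the carbonyl gives 11 carbons: the parent is undecane.
A ketone (C=O on an internal carbon) is the principal characteristic group, giving the suffix -one.
Number the chain so that numbering from this end puts the carbonyl group at C-3 rather than C-9.
This places the carbonyl at C-3.
Putting it together: undecan-3-one.

undecan-3-one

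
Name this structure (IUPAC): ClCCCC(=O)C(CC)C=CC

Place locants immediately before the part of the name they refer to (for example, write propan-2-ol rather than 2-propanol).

The longest carbon chain that includes the carbonyl and the multiple bond has 8 carbons, so the parent hydride is octane.
The highest-priority functional group is a ketone (C=O on an internal carbon), so the name ends in -one.
A C=C double bond in the chain gives the infix -ene-.
Number the chain so that numbering from this end puts the carbonyl group at C-4 rather than C-5.
With this numbering: the carbonyl at C-4; the double bond between C-6 and C-7; a chloro group at C-1; an ethyl group at C-5.
Substituent prefixes are cited in alphabetical order (multiplying prefixes like di-/tri- are ignored for ordering).
Putting it together: 1-chloro-5-ethyloct-6-en-4-one.

1-chloro-5-ethyloct-6-en-4-one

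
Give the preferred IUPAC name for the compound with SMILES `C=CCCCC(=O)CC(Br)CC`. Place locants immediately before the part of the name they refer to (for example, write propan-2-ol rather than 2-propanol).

The longest chain bearing the carbonyl and the multiple bond is 10 carbons long (decane).
A ketone (C=O on an internal carbon) is the principal characteristic group, giving the suffix -one.
There is one C=C double bond, indicated by the ending -ene.
Choose the numbering such that numbering from this end puts the carbonyl group at C-5 rather than C-6.
That gives the carbonyl at C-5; the double bond between C-9 and C-10; a bromo group at C-3.
Assembling the pieces gives 3-bromodec-9-en-5-one.

3-bromodec-9-en-5-one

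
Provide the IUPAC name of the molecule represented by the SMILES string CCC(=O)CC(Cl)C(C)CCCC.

5-chloro-6-methyldecan-3-one

Counting along the main chain through the carbonyl gives 10 carbons: the parent is decane.
A ketone (C=O on an internal carbon) is the principal characteristic group, giving the suffix -one.
Number the chain so that numbering from this end puts the carbonyl group at C-3 rather than C-8.
With this numbering: the carbonyl at C-3; a chloro group at C-5; a methyl group at C-6.
Prefixes are listed alphabetically: chloro, methyl.
The name is 5-chloro-6-methyldecan-3-one.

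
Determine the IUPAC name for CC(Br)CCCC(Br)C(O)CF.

The longest carbon chain that includes the –OH group has 8 carbons, so the parent hydride is octane.
An alcohol (–OH) is the principal characteristic group, giving the suffix -ol.
Choose the numbering such that numbering from this end puts the hydroxyl group at C-2 rather than C-7.
That gives the hydroxyl at C-2; bromo groups at C-3 and C-7; a fluoro group at C-1.
The substituents are ordered alphabetically, ignoring any di-/tri- multipliers.
The name is 3,7-dibromo-1-fluorooctan-2-ol.

3,7-dibromo-1-fluorooctan-2-ol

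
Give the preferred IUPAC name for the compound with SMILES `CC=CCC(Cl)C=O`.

Counting along the main chain through the –CHO group and the multiple bond gives 6 carbons: the parent is hexane.
The highest-priority functional group is an aldehyde (terminal –CHO), so the name ends in -al.
There is one C=C double bond, indicated by the ending -ene.
Number the chain so that the aldehyde carbon is C-1 by definition.
This places the double bond between C-4 and C-5; a chloro group at C-2.
The name is 2-chlorohex-4-enal.

2-chlorohex-4-enal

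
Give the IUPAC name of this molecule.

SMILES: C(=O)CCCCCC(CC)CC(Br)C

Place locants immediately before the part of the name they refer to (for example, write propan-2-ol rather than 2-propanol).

9-bromo-7-ethyldecanal

The longest carbon chain that includes the –CHO group has 10 carbons, so the parent hydride is decane.
The highest-priority functional group is an aldehyde (terminal –CHO), so the name ends in -al.
Choose the numbering such that the aldehyde carbon is C-1 by definition.
With this numbering: a bromo group at C-9; an ethyl group at C-7.
Substituent prefixes are cited in alphabetical order (multiplying prefixes like di-/tri- are ignored for ordering).
The name is 9-bromo-7-ethyldecanal.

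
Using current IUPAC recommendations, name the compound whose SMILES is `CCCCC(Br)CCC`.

4-bromooctane

The longest carbon chain is 8 atoms: the parent is octane.
Choose the numbering such that the substituent locant set {4} is lower than {5} at the first point of difference.
With this numbering: a bromo group at C-4.
The name is 4-bromooctane.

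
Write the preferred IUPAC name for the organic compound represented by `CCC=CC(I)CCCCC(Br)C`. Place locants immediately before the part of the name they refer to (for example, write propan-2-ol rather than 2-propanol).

10-bromo-5-iodoundec-3-ene

The longest chain bearing the multiple bond is 11 carbons long (undecane).
The chain contains a C=C double bond, so the unsaturation ending is -ene.
The numbering direction is chosen so that numbering from this end puts the double bond at C-3 rather than C-8.
With this numbering: the double bond between C-3 and C-4; a bromo group at C-10; an iodo group at C-5.
The substituents are ordered alphabetically, ignoring any di-/tri- multipliers.
The name is 10-bromo-5-iodoundec-3-ene.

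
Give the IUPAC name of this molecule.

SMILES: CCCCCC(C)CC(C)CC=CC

The longest carbon chain that includes the multiple bond has 12 carbons, so the parent hydride is dodecane.
There is one C=C double bond, indicated by the ending -ene.
Number the chain so that numbering from this end puts the double bond at C-2 rather than C-10.
With this numbering: the double bond between C-2 and C-3; methyl groups at C-5 and C-7.
Assembling the pieces gives 5,7-dimethyldodec-2-ene.

5,7-dimethyldodec-2-ene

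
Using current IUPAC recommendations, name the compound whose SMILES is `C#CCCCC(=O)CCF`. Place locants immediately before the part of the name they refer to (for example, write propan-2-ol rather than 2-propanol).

The longest chain bearing the carbonyl and the multiple bond is 8 carbons long (octane).
The principal characteristic group is a ketone (C=O on an internal carbon), named with the suffix -one.
A C≡C triple bond in the chain gives the infix -yne-.
The numbering direction is chosen so that numbering from this end puts the carbonyl group at C-3 rather than C-6.
That gives the carbonyl at C-3; the triple bond between C-7 and C-8; a fluoro group at C-1.
The name is 1-fluorooct-7-yn-3-one.

1-fluorooct-7-yn-3-one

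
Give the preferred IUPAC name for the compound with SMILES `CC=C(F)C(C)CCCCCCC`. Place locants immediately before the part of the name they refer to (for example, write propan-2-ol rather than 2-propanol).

3-fluoro-4-methylundec-2-ene

Counting along the main chain through the multiple bond gives 11 carbons: the parent is undecane.
A C=C double bond in the chain gives the infix -ene-.
The numbering direction is chosen so that numbering from this end puts the double bond at C-2 rather than C-9.
This places the double bond between C-2 and C-3; a fluoro group at C-3; a methyl group at C-4.
The substituents are ordered alphabetically, ignoring any di-/tri- multipliers.
The name is 3-fluoro-4-methylundec-2-ene.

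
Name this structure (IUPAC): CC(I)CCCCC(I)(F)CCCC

7-fluoro-2,7-diiodoundecane

The parent chain contains 11 carbons (undecane).
Choose the numbering such that the substituent locant set {2,7,7} is lower than {5,5,10} at the first point of difference.
That gives a fluoro group at C-7; iodo groups at C-2 and C-7.
Prefixes are listed alphabetically: fluoro, iodo.
The name is 7-fluoro-2,7-diiodoundecane.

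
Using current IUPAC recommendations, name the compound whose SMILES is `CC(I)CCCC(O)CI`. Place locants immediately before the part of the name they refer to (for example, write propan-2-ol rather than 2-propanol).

1,6-diiodoheptan-2-ol

The longest carbon chain that includes the –OH group has 7 carbons, so the parent hydride is heptane.
An alcohol (–OH) is the principal characteristic group, giving the suffix -ol.
Number the chain so that numbering from this end puts the hydroxyl group at C-2 rather than C-6.
This places the hydroxyl at C-2; iodo groups at C-1 and C-6.
The name is 1,6-diiodoheptan-2-ol.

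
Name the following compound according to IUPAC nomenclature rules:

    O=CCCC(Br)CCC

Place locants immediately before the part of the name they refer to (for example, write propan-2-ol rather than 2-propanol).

The longest carbon chain that includes the –CHO group has 7 carbons, so the parent hydride is heptane.
The highest-priority functional group is an aldehyde (terminal –CHO), so the name ends in -al.
Number the chain so that the aldehyde carbon is C-1 by definition.
This places a bromo group at C-4.
Assembling the pieces gives 4-bromoheptanal.

4-bromoheptanal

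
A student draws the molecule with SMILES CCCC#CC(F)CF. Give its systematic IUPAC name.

The longest chain bearing the multiple bond is 7 carbons long (heptane).
A C≡C triple bond in the chain gives the infix -yne-.
Number the chain so that numbering from this end puts the triple bond at C-3 rather than C-4.
That gives the triple bond between C-3 and C-4; fluoro groups at C-1 and C-2.
Putting it together: 1,2-difluorohept-3-yne.

1,2-difluorohept-3-yne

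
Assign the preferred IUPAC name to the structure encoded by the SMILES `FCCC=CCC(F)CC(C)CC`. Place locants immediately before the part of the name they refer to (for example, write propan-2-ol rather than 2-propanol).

The longest carbon chain that includes the multiple bond has 10 carbons, so the parent hydride is decane.
There is one C=C double bond, indicated by the ending -ene.
Choose the numbering such that numbering from this end puts the double bond at C-3 rather than C-7.
That gives the double bond between C-3 and C-4; fluoro groups at C-1 and C-6; a methyl group at C-8.
The substituents are ordered alphabetically, ignoring any di-/tri- multipliers.
Assembling the pieces gives 1,6-difluoro-8-methyldec-3-ene.

1,6-difluoro-8-methyldec-3-ene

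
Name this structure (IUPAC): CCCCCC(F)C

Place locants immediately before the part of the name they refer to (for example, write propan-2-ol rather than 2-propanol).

2-fluoroheptane

The parent chain contains 7 carbons (heptane).
Number the chain so that the substituent locant set {2} is lower than {6} at the first point of difference.
With this numbering: a fluoro group at C-2.
The name is 2-fluoroheptane.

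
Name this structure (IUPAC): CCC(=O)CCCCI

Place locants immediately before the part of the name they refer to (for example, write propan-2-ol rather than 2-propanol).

The longest carbon chain that includes the carbonyl has 7 carbons, so the parent hydride is heptane.
A ketone (C=O on an internal carbon) is the principal characteristic group, giving the suffix -one.
Choose the numbering such that numbering from this end puts the carbonyl group at C-3 rather than C-5.
With this numbering: the carbonyl at C-3; an iodo group at C-7.
Assembling the pieces gives 7-iodoheptan-3-one.

7-iodoheptan-3-one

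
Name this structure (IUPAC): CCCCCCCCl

The longest continuous carbon chain has 7 atoms, so the parent hydride is heptane.
Number the chain so that the substituent locant set {1} is lower than {7} at the first point of difference.
That gives a chloro group at C-1.
The name is 1-chloroheptane.

1-chloroheptane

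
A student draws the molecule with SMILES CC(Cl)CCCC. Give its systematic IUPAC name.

2-chlorohexane

The longest carbon chain is 6 atoms: the parent is hexane.
Choose the numbering such that the substituent locant set {2} is lower than {5} at the first point of difference.
With this numbering: a chloro group at C-2.
Putting it together: 2-chlorohexane.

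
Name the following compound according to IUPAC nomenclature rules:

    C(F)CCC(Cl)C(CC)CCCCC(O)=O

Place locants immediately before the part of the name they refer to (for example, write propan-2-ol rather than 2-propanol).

7-chloro-6-ethyl-10-fluorodecanoic acid

The longest carbon chain that includes the –COOH group has 10 carbons, so the parent hydride is decane.
The principal characteristic group is a carboxylic acid (terminal –COOH), named with the suffix -oic acid.
Number the chain so that the carboxylic acid carbon is C-1 by definition.
This places a chloro group at C-7; an ethyl group at C-6; a fluoro group at C-10.
The substituents are ordered alphabetically, ignoring any di-/tri- multipliers.
The name is 7-chloro-6-ethyl-10-fluorodecanoic acid.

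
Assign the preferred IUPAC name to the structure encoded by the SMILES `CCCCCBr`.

The parent chain contains 5 carbons (pentane).
Number the chain so that the substituent locant set {1} is lower than {5} at the first point of difference.
This places a bromo group at C-1.
The name is 1-bromopentane.

1-bromopentane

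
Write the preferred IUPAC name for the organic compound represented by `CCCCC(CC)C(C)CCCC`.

The longest carbon chain is 10 atoms: the parent is decane.
The numbering direction is chosen so that the locant sets are identical either way, so the alphabetically earlier ethyl substituent takes the lower locant (5 rather than 6).
With this numbering: an ethyl group at C-5; a methyl group at C-6.
Prefixes are listed alphabetically: ethyl, methyl.
Putting it together: 5-ethyl-6-methyldecane.

5-ethyl-6-methyldecane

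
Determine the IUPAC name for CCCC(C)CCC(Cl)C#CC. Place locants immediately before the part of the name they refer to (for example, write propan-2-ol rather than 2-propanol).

4-chloro-7-methyldec-2-yne

Counting along the main chain through the multiple bond gives 10 carbons: the parent is decane.
A C≡C triple bond in the chain gives the infix -yne-.
The numbering direction is chosen so that numbering from this end puts the triple bond at C-2 rather than C-8.
With this numbering: the triple bond between C-2 and C-3; a chloro group at C-4; a methyl group at C-7.
The substituents are ordered alphabetically, ignoring any di-/tri- multipliers.
Assembling the pieces gives 4-chloro-7-methyldec-2-yne.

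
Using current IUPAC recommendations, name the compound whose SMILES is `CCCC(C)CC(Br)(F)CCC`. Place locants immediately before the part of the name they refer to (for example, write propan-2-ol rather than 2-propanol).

The longest carbon chain is 9 atoms: the parent is nonane.
Choose the numbering such that the substituent locant set {4,4,6} is lower than {4,6,6} at the first point of difference.
That gives a bromo group at C-4; a fluoro group at C-4; a methyl group at C-6.
Substituent prefixes are cited in alphabetical order (multiplying prefixes like di-/tri- are ignored for ordering).
Putting it together: 4-bromo-4-fluoro-6-methylnonane.

4-bromo-4-fluoro-6-methylnonane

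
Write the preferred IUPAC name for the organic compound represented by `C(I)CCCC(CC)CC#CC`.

The longest chain bearing the multiple bond is 9 carbons long (nonane).
The chain contains a C≡C triple bond, so the unsaturation ending is -yne.
Choose the numbering such that numbering from this end puts the triple bond at C-2 rather than C-7.
This places the triple bond between C-2 and C-3; an ethyl group at C-5; an iodo group at C-9.
The substituents are ordered alphabetically, ignoring any di-/tri- multipliers.
The name is 5-ethyl-9-iodonon-2-yne.

5-ethyl-9-iodonon-2-yne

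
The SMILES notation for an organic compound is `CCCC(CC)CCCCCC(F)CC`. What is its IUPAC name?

The longest carbon chain is 12 atoms: the parent is dodecane.
The numbering direction is chosen so that the substituent locant set {3,9} is lower than {4,10} at the first point of difference.
That gives an ethyl group at C-9; a fluoro group at C-3.
Substituent prefixes are cited in alphabetical order (multiplying prefixes like di-/tri- are ignored for ordering).
Putting it together: 9-ethyl-3-fluorododecane.

9-ethyl-3-fluorododecane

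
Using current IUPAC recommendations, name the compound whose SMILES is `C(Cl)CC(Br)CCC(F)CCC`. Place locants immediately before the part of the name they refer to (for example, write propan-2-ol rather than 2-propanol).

The longest continuous carbon chain has 9 atoms, so the parent hydride is nonane.
Choose the numbering such that the substituent locant set {1,3,6} is lower than {4,7,9} at the first point of difference.
With this numbering: a bromo group at C-3; a chloro group at C-1; a fluoro group at C-6.
The substituents are ordered alphabetically, ignoring any di-/tri- multipliers.
The name is 3-bromo-1-chloro-6-fluorononane.

3-bromo-1-chloro-6-fluorononane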